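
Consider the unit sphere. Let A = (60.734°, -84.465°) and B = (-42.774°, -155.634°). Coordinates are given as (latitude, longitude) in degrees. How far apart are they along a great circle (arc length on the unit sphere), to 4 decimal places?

Let φ₁ = 1.0600 rad, φ₂ = -0.7465 rad, and Δλ = -1.2421 rad.
Haversine: a = sin²(Δφ/2) + cos φ₁ cos φ₂ sin²(Δλ/2) = 0.6168 + (0.4889)(0.7340)(0.3386) = 0.73830.
Central angle c = 2·arcsin(√a) = 2.06758 rad.
On the unit sphere the arc length equals the central angle: 2.0676.

2.0676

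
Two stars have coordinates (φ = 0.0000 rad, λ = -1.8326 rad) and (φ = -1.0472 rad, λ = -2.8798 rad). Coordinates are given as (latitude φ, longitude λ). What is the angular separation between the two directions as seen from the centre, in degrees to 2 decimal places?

With latitudes φ₁ = 0.000°, φ₂ = -60.000° and longitude difference Δλ = -60.000°:
cos c = sin φ₁ sin φ₂ + cos φ₁ cos φ₂ cos Δλ = (0.0000)(-0.8660) + (1.0000)(0.5000)(0.5000) = 0.25000,
so c = arccos(0.25000) = 1.31812 rad.
So the angular separation is 75.52°.

75.52°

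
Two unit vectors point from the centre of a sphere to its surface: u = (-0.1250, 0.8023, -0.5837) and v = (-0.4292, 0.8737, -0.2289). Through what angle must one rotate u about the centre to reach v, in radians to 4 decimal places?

0.4773 rad

u·v = 0.8882; |u| = 1.0000, |v| = 1.0000.
cos θ = (u·v)/(|u||v|) = 0.8882, so θ = 0.4773 rad.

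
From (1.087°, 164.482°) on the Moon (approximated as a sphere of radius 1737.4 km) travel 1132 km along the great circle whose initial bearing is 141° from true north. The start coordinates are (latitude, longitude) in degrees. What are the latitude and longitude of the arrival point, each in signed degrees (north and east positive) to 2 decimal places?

-27.14°, -170.12°

Angular distance δ = d/R = 1132/1737.4 = 0.65155 rad; initial bearing θ = 2.4609 rad.
sin φ₂ = sin φ₁ cos δ + cos φ₁ sin δ cos θ = (0.0190)(0.7951) + (0.9998)(0.6064)(-0.7771) = -0.4561, so φ₂ = -27.14°.
Δλ = atan2(sin θ sin δ cos φ₁, cos δ − sin φ₁ sin φ₂) = atan2(0.3816, 0.8038) = 25.394°.
λ₂ = 164.482° + 25.394° = 189.88° → -170.12° after wrapping to (−180°, 180°].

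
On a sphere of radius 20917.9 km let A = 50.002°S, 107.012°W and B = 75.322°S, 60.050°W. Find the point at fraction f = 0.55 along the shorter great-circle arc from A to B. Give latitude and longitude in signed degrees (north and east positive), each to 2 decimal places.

-65.57°, -92.22°

Central angle δ = 0.5506 rad. Interpolating on the sphere with fraction f = 0.55:
P = [sin((1−f)δ)·A + sin(fδ)·B] / sin δ = 0.4687·A + 0.5700·B in Cartesian coordinates,
giving P = (-0.0160, -0.4132, -0.9105), i.e. latitude -65.57°, longitude -92.22°.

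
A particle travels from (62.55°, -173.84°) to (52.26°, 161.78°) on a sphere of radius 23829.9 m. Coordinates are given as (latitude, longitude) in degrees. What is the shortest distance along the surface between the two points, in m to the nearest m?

6868 m

With latitudes φ₁ = 62.550°, φ₂ = 52.260° and longitude difference Δλ = -24.380°:
cos c = sin φ₁ sin φ₂ + cos φ₁ cos φ₂ cos Δλ = (0.8874)(0.7908) + (0.4610)(0.6121)(0.9108) = 0.95876,
so c = arccos(0.95876) = 0.28820 rad.
Distance = R·c = 23829.9 × 0.2882 ≈ 6868 m.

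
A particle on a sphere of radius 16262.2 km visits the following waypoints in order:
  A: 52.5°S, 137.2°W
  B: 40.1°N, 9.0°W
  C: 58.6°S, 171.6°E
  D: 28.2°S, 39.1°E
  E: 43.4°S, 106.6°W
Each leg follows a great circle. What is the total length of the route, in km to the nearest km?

139352 km

Leg A→B: central angle 2.4964 rad, distance 40596.9 km.
Leg B→C: central angle 2.8186 rad, distance 45837.3 km.
Leg C→D: central angle 1.4775 rad, distance 24027.8 km.
Leg D→E: central angle 1.7765 rad, distance 28890.4 km.
Total: 40596.9 + 45837.3 + 24027.8 + 28890.4 ≈ 139352 km.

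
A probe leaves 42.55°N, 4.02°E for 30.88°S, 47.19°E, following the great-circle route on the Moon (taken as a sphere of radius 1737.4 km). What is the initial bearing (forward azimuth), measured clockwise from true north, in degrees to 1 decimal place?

With φ₁ = 0.7426, φ₂ = -0.5390, Δλ = 0.7535 rad, the forward-azimuth formula gives
θ = atan2( sin Δλ cos φ₂ , cos φ₁ sin φ₂ − sin φ₁ cos φ₂ cos Δλ ) = atan2(0.5872, -0.8014) = 143.77°.
So the initial bearing is 143.8°.

143.8°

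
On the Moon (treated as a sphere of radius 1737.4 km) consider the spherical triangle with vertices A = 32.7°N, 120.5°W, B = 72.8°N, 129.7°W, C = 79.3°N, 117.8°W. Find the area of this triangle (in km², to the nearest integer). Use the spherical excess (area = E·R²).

70189 km²

Side lengths (central angles): a = 0.1234, b = 0.8136, c = 0.7048 rad; semiperimeter s = 0.8209.
By l'Huilier's theorem, tan(E/4) = √[tan(s/2) tan((s−a)/2) tan((s−b)/2) tan((s−c)/2)], giving spherical excess E = 0.0233 rad.
Area = E·R² = 0.0233 × (1737.4)² ≈ 70189 km².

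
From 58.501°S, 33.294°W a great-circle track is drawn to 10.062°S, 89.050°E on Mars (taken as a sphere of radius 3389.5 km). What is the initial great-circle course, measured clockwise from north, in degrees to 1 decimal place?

123.0°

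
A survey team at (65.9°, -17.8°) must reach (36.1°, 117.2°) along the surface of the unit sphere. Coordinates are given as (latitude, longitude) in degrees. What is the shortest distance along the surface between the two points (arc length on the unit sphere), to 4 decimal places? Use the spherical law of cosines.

In radians: φ₁ = 1.1502, φ₂ = 0.6301, Δλ = 135.000° = 2.3562 rad.
cos c = sin φ₁ sin φ₂ + cos φ₁ cos φ₂ cos Δλ = (0.9128)(0.5892) + (0.4083)(0.8080)(-0.7071) = 0.30455,
so c = arccos(0.30455) = 1.26134 rad.
On the unit sphere the arc length equals the central angle: 1.2613.

1.2613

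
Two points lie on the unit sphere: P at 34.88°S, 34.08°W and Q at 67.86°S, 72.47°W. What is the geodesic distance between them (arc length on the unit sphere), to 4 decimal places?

0.6888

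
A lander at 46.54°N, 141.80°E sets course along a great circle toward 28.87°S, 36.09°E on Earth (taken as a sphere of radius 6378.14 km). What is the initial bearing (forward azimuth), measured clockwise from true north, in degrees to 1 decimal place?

With φ₁ = 0.8123, φ₂ = -0.5039, Δλ = -1.8450 rad, the forward-azimuth formula gives
θ = atan2( sin Δλ cos φ₂ , cos φ₁ sin φ₂ − sin φ₁ cos φ₂ cos Δλ ) = atan2(-0.8430, -0.1600) = -100.75°.
Adding 360° brings this into [0°, 360°): 259.3°.

259.3°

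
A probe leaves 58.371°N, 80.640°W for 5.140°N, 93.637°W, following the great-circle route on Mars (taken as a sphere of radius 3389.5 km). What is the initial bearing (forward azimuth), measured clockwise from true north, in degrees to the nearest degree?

196°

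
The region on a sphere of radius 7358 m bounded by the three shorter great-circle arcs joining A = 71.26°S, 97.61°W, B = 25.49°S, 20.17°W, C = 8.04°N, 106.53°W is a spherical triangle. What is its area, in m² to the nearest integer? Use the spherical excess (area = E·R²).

52211191 m²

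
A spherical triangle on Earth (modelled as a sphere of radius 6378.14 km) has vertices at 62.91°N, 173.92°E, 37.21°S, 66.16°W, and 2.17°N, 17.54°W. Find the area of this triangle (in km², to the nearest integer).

Side lengths (central angles): a = 1.0435, b = 1.9958, c = 2.3736 rad; semiperimeter s = 2.7064.
By l'Huilier's theorem, tan(E/4) = √[tan(s/2) tan((s−a)/2) tan((s−b)/2) tan((s−c)/2)], giving spherical excess E = 2.0299 rad.
Area = E·R² = 2.0299 × (6378.14)² ≈ 82575948 km².

82575948 km²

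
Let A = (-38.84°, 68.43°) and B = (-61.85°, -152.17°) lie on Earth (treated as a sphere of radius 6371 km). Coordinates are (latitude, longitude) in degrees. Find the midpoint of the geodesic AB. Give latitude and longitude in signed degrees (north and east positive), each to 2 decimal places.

-70.96°, 104.55°

The central angle between A and B is δ = 1.2933 rad.
With f = 0.5, the slerp weights are sin((1−f)δ)/sin δ = 0.6265 and sin(fδ)/sin δ = 0.6265.
Weighted sum of the unit vectors: (0.6265)·(0.2864,0.7244,-0.6271) + (0.6265)·(-0.4172,-0.2203,-0.8817) = (-0.0820, 0.3158, -0.9453).
Converting back: φ = atan2(z, √(x²+y²)) = -70.96°, λ = atan2(y, x) = 104.55°.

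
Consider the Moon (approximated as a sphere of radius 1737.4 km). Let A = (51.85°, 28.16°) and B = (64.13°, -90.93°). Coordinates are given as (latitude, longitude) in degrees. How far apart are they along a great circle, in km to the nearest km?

In radians: φ₁ = 0.9050, φ₂ = 1.1193, Δλ = -119.090° = -2.0785 rad.
Haversine: a = sin²(Δφ/2) + cos φ₁ cos φ₂ sin²(Δλ/2) = 0.0114 + (0.6177)(0.4363)(0.7431) = 0.21173.
Central angle c = 2·arcsin(√a) = 0.95630 rad.
Distance = R·c = 1737.4 × 0.9563 ≈ 1661 km.

1661 km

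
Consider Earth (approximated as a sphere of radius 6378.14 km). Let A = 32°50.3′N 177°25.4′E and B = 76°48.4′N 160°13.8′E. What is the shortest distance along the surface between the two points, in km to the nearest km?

4973 km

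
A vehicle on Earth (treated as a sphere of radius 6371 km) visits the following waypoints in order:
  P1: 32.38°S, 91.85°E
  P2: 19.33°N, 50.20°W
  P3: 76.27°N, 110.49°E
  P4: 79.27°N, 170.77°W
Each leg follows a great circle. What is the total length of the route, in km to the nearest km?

27017 km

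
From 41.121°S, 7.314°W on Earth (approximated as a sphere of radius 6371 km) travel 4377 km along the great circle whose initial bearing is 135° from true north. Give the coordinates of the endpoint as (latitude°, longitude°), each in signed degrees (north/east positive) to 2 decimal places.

Angular distance δ = d/R = 4377/6371 = 0.68702 rad; initial bearing θ = 2.3562 rad.
sin φ₂ = sin φ₁ cos δ + cos φ₁ sin δ cos θ = (-0.6577)(0.7731) + (0.7533)(0.6342)(-0.7071) = -0.8463, so φ₂ = -57.81°.
Δλ = atan2(sin θ sin δ cos φ₁, cos δ − sin φ₁ sin φ₂) = atan2(0.3378, 0.2166) = 57.339°.
λ₂ = -7.314° + 57.339° = 50.02°.

-57.81°, 50.02°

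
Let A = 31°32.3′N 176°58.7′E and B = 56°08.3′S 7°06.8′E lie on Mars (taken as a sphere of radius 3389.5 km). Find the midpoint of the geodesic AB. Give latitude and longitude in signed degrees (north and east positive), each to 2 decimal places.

-43.91°, 159.09°

The central angle between A and B is δ = 2.6948 rad.
With f = 0.5, the slerp weights are sin((1−f)δ)/sin δ = 2.2568 and sin(fδ)/sin δ = 2.2568.
Weighted sum of the unit vectors: (2.2568)·(-0.8511,0.0449,0.5231) + (2.2568)·(0.5529,0.0690,-0.8304) = (-0.6730, 0.2571, -0.6935).
Converting back: φ = atan2(z, √(x²+y²)) = -43.91°, λ = atan2(y, x) = 159.09°.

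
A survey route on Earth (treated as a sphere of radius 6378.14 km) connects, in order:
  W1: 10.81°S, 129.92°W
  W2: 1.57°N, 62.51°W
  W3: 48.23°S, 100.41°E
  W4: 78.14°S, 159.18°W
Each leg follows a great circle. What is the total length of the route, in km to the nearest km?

27205 km

Leg W1→W2: central angle 1.1896 rad, distance 7587.4 km.
Leg W2→W3: central angle 2.2876 rad, distance 14590.5 km.
Leg W3→W4: central angle 0.7881 rad, distance 5026.9 km.
Total: 7587.4 + 14590.5 + 5026.9 ≈ 27205 km.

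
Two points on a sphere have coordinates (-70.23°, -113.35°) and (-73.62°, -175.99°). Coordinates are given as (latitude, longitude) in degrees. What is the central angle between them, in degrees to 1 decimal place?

Let φ₁ = -1.2257 rad, φ₂ = -1.2849 rad, and Δλ = -1.0933 rad.
cos c = sin φ₁ sin φ₂ + cos φ₁ cos φ₂ cos Δλ = (-0.9411)(-0.9594) + (0.3382)(0.2820)(0.4596) = 0.94670,
so c = arccos(0.94670) = 0.32796 rad.
So the angular separation is 18.8°.

18.8°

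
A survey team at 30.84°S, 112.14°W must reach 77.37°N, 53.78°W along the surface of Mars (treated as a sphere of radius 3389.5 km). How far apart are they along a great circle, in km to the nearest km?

In radians: φ₁ = -0.5383, φ₂ = 1.3504, Δλ = 58.360° = 1.0186 rad.
cos c = sin φ₁ sin φ₂ + cos φ₁ cos φ₂ cos Δλ = (-0.5126)(0.9758) + (0.8586)(0.2187)(0.5246) = -0.40175,
so c = arccos(-0.40175) = 1.98423 rad.
Distance = R·c = 3389.5 × 1.9842 ≈ 6726 km.

6726 km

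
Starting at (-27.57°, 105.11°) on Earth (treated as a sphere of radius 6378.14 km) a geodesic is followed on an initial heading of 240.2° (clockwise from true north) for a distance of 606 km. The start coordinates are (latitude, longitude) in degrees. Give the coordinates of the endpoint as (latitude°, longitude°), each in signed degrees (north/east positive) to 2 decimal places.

Angular distance δ = d/R = 606/6378.14 = 0.09501 rad; initial bearing θ = 4.1923 rad.
sin φ₂ = sin φ₁ cos δ + cos φ₁ sin δ cos θ = (-0.4628)(0.9955) + (0.8864)(0.0949)(-0.4970) = -0.5025, so φ₂ = -30.17°.
Δλ = atan2(sin θ sin δ cos φ₁, cos δ − sin φ₁ sin φ₂) = atan2(-0.0730, 0.7629) = -5.464°.
λ₂ = 105.110° − 5.464° = 99.65°.

-30.17°, 99.65°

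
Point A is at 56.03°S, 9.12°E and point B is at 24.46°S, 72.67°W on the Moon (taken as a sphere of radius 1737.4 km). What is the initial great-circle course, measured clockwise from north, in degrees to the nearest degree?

Δλ = -81.790° = -1.4275 rad.
y = sin Δλ · cos φ₂ = (-0.9898)(0.9103) = -0.9009
x = cos φ₁ sin φ₂ − sin φ₁ cos φ₂ cos Δλ = (0.5588)(-0.4141) − (-0.8293)(0.9103)(0.1428) = -0.1236
θ = atan2(y, x) = -97.81°; adding 360° gives 262°.

262°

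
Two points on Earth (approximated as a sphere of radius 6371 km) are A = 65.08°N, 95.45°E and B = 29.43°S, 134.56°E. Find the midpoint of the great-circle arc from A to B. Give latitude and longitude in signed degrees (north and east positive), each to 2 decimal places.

18.71°, 122.05°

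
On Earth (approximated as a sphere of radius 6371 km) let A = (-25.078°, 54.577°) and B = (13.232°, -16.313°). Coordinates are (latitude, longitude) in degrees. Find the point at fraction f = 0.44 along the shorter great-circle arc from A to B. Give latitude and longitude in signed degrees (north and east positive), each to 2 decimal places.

Central angle δ = 1.3780 rad. Interpolating on the sphere with fraction f = 0.44:
P = [sin((1−f)δ)·A + sin(fδ)·B] / sin δ = 0.7105·A + 0.5806·B in Cartesian coordinates,
giving P = (0.9154, 0.3656, -0.1682), i.e. latitude -9.69°, longitude 21.77°.

-9.69°, 21.77°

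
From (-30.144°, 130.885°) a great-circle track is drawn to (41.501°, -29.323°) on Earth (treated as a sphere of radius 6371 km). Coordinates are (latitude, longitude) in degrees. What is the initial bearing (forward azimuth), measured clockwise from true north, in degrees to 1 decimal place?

310.8°

Δλ = -160.208° = -2.7962 rad.
y = sin Δλ · cos φ₂ = (-0.3386)(0.7489) = -0.2536
x = cos φ₁ sin φ₂ − sin φ₁ cos φ₂ cos Δλ = (0.8648)(0.6626) − (-0.5022)(0.7489)(-0.9409) = 0.2191
θ = atan2(y, x) = -49.17°; adding 360° gives 310.8°.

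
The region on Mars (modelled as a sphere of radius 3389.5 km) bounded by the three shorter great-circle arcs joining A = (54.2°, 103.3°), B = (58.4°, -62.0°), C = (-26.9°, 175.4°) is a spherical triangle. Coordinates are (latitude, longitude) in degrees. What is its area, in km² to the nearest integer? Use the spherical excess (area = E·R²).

Side lengths (central angles): a = 2.2615, b = 1.7789, c = 1.1655 rad; semiperimeter s = 2.6030.
By l'Huilier's theorem, tan(E/4) = √[tan(s/2) tan((s−a)/2) tan((s−b)/2) tan((s−c)/2)], giving spherical excess E = 1.8181 rad.
Area = E·R² = 1.8181 × (3389.5)² ≈ 20887970 km².

20887970 km²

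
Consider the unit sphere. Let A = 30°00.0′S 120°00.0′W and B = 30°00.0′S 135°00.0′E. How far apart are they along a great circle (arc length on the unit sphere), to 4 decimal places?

With latitudes φ₁ = -30.000°, φ₂ = -30.000° and longitude difference Δλ = -105.000°:
Haversine: a = sin²(Δφ/2) + cos φ₁ cos φ₂ sin²(Δλ/2) = 0.0000 + (0.8660)(0.8660)(0.6294) = 0.47206.
Central angle c = 2·arcsin(√a) = 1.51488 rad.
On the unit sphere the arc length equals the central angle: 1.5149.

1.5149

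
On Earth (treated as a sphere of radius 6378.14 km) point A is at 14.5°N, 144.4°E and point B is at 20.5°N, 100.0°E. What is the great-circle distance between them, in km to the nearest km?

4747 km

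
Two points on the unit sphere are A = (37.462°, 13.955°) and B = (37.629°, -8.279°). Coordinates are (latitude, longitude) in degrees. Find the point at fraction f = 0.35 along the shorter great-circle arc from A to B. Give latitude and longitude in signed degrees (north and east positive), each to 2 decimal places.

38.00°, 6.20°

The central angle between A and B is δ = 0.3070 rad.
With f = 0.35, the slerp weights are sin((1−f)δ)/sin δ = 0.6559 and sin(fδ)/sin δ = 0.3549.
Weighted sum of the unit vectors: (0.6559)·(0.7703,0.1914,0.6082) + (0.3549)·(0.7837,-0.1140,0.6105) = (0.7834, 0.0851, 0.6156).
Converting back: φ = atan2(z, √(x²+y²)) = 38.00°, λ = atan2(y, x) = 6.20°.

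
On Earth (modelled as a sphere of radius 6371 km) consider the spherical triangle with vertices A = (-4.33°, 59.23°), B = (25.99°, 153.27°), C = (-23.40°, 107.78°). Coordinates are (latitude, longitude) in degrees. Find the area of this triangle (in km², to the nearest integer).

Side lengths (central angles): a = 1.1546, b = 0.8818, c = 1.6672 rad; semiperimeter s = 1.8518.
By l'Huilier's theorem, tan(E/4) = √[tan(s/2) tan((s−a)/2) tan((s−b)/2) tan((s−c)/2)], giving spherical excess E = 0.6093 rad.
Area = E·R² = 0.6093 × (6371)² ≈ 24732616 km².

24732616 km²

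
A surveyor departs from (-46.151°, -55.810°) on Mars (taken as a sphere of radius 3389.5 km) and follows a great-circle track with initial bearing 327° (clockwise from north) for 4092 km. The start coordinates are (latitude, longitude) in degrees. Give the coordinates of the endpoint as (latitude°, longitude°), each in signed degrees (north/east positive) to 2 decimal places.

Angular distance δ = d/R = 4092/3389.5 = 1.20726 rad; initial bearing θ = 5.7072 rad.
sin φ₂ = sin φ₁ cos δ + cos φ₁ sin δ cos θ = (-0.7212)(0.3556) + (0.6928)(0.9346)(0.8387) = 0.2866, so φ₂ = 16.65°.
Δλ = atan2(sin θ sin δ cos φ₁, cos δ − sin φ₁ sin φ₂) = atan2(-0.3526, 0.5623) = -32.095°.
λ₂ = -55.810° − 32.095° = -87.91°.

16.65°, -87.91°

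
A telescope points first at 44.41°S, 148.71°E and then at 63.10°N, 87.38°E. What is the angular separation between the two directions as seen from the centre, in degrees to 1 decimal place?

Let φ₁ = -0.7751 rad, φ₂ = 1.1013 rad, and Δλ = -1.0704 rad.
cos c = sin φ₁ sin φ₂ + cos φ₁ cos φ₂ cos Δλ = (-0.6998)(0.8918) + (0.7144)(0.4524)(0.4798) = -0.46901,
so c = arccos(-0.46901) = 2.05897 rad.
So the angular separation is 118.0°.

118.0°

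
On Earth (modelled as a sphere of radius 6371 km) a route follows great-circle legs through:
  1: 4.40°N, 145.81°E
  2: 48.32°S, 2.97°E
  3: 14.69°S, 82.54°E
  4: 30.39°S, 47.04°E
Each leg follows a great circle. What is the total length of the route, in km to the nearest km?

Leg 1→2: central angle 2.1965 rad, distance 13994.0 km.
Leg 2→3: central angle 1.2600 rad, distance 8027.3 km.
Leg 3→4: central angle 0.6307 rad, distance 4018.5 km.
Total: 13994.0 + 8027.3 + 4018.5 ≈ 26040 km.

26040 km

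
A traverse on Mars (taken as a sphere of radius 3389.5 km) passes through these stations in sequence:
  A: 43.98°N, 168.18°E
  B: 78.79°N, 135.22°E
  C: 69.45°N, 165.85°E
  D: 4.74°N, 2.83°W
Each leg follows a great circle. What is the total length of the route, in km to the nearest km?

9150 km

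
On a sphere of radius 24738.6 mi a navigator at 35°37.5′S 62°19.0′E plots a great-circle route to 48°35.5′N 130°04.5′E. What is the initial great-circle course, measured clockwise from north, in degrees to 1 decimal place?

39.0°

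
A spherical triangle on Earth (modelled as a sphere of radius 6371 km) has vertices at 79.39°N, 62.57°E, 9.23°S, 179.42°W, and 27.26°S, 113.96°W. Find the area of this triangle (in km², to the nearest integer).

71790447 km²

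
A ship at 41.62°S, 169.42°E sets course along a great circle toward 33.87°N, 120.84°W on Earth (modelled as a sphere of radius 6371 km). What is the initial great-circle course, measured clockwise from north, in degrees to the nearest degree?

Δλ = 69.740° = 1.2172 rad.
y = sin Δλ · cos φ₂ = (0.9381)(0.8303) = 0.7789
x = cos φ₁ sin φ₂ − sin φ₁ cos φ₂ cos Δλ = (0.7476)(0.5573) − (-0.6642)(0.8303)(0.3463) = 0.6076
θ = atan2(y, x) = 52.04°, so the bearing is 52°.

52°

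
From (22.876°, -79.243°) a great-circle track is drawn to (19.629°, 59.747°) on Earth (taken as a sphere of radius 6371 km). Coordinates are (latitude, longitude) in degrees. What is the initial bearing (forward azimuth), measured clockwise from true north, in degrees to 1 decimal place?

Δλ = 138.990° = 2.4258 rad.
y = sin Δλ · cos φ₂ = (0.6562)(0.9419) = 0.6181
x = cos φ₁ sin φ₂ − sin φ₁ cos φ₂ cos Δλ = (0.9213)(0.3359) − (0.3887)(0.9419)(-0.7546) = 0.5858
θ = atan2(y, x) = 46.53°, so the bearing is 46.5°.

46.5°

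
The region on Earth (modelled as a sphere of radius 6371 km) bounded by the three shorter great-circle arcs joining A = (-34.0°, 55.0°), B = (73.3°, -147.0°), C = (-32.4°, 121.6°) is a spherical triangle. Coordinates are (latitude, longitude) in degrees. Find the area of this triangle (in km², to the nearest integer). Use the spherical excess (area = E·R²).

85308410 km²

Side lengths (central angles): a = 2.1167, b = 0.9550, c = 2.4287 rad; semiperimeter s = 2.7502.
By l'Huilier's theorem, tan(E/4) = √[tan(s/2) tan((s−a)/2) tan((s−b)/2) tan((s−c)/2)], giving spherical excess E = 2.1017 rad.
Area = E·R² = 2.1017 × (6371)² ≈ 85308410 km².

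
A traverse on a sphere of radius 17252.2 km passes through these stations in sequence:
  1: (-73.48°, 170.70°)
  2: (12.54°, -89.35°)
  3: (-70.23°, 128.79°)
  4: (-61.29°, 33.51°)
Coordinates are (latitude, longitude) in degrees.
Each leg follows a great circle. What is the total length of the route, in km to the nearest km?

77791 km

Leg 1→2: central angle 1.8298 rad, distance 31568.1 km.
Leg 2→3: central angle 2.0533 rad, distance 35424.1 km.
Leg 3→4: central angle 0.6259 rad, distance 10798.8 km.
Total: 31568.1 + 35424.1 + 10798.8 ≈ 77791 km.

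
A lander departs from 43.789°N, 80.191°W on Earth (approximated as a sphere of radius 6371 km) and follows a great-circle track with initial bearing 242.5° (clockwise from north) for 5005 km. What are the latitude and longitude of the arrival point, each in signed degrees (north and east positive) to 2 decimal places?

Angular distance δ = d/R = 5005/6371 = 0.78559 rad; initial bearing θ = 4.2324 rad.
sin φ₂ = sin φ₁ cos δ + cos φ₁ sin δ cos θ = (0.6920)(0.7070) + (0.7219)(0.7072)(-0.4617) = 0.2535, so φ₂ = 14.68°.
Δλ = atan2(sin θ sin δ cos φ₁, cos δ − sin φ₁ sin φ₂) = atan2(-0.4529, 0.5316) = -40.430°.
λ₂ = -80.191° − 40.430° = -120.62°.

14.68°, -120.62°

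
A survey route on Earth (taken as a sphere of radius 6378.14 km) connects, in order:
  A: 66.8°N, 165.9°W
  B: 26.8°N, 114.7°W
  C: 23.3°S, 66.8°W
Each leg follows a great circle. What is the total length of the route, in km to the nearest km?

13225 km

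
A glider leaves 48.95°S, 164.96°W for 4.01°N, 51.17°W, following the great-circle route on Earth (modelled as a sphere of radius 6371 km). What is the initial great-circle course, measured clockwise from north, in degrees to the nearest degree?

106°

Δλ = 113.790° = 1.9860 rad.
y = sin Δλ · cos φ₂ = (0.9150)(0.9976) = 0.9128
x = cos φ₁ sin φ₂ − sin φ₁ cos φ₂ cos Δλ = (0.6567)(0.0699) − (-0.7541)(0.9976)(-0.4034) = -0.2575
θ = atan2(y, x) = 105.76°, so the bearing is 106°.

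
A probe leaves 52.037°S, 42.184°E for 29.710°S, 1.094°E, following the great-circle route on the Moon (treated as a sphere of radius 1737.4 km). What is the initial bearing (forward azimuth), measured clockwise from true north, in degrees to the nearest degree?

290°

Δλ = -41.090° = -0.7172 rad.
y = sin Δλ · cos φ₂ = (-0.6572)(0.8685) = -0.5708
x = cos φ₁ sin φ₂ − sin φ₁ cos φ₂ cos Δλ = (0.6152)(-0.4956) − (-0.7884)(0.8685)(0.7537) = 0.2112
θ = atan2(y, x) = -69.70°; adding 360° gives 290°.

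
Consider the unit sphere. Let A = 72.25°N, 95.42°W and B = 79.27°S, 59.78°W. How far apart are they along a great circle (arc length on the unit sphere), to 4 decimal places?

With latitudes φ₁ = 72.250°, φ₂ = -79.270° and longitude difference Δλ = 35.640°:
Haversine: a = sin²(Δφ/2) + cos φ₁ cos φ₂ sin²(Δλ/2) = 0.9395 + (0.3049)(0.1862)(0.0937) = 0.94481.
Central angle c = 2·arcsin(√a) = 2.66730 rad.
On the unit sphere the arc length equals the central angle: 2.6673.

2.6673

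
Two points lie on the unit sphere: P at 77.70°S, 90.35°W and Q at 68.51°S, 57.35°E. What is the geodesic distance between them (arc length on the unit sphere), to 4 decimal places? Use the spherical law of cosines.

0.5677

Let φ₁ = -1.3561 rad, φ₂ = -1.1957 rad, and Δλ = 2.5779 rad.
cos c = sin φ₁ sin φ₂ + cos φ₁ cos φ₂ cos Δλ = (-0.9770)(-0.9305) + (0.2130)(0.3663)(-0.8453) = 0.84316,
so c = arccos(0.84316) = 0.56767 rad.
On the unit sphere the arc length equals the central angle: 0.5677.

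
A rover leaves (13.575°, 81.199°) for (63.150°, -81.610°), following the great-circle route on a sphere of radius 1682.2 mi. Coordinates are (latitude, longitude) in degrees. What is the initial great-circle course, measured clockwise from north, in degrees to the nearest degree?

Δλ = -162.809° = -2.8416 rad.
y = sin Δλ · cos φ₂ = (-0.2956)(0.4517) = -0.1335
x = cos φ₁ sin φ₂ − sin φ₁ cos φ₂ cos Δλ = (0.9721)(0.8922) − (0.2347)(0.4517)(-0.9553) = 0.9685
θ = atan2(y, x) = -7.85°; adding 360° gives 352°.

352°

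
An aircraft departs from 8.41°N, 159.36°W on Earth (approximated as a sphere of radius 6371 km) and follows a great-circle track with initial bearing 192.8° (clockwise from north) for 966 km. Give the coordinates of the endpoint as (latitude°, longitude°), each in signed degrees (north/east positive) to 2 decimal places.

Angular distance δ = d/R = 966/6371 = 0.15162 rad; initial bearing θ = 3.3650 rad.
sin φ₂ = sin φ₁ cos δ + cos φ₁ sin δ cos θ = (0.1463)(0.9885) + (0.9892)(0.1510)(-0.9751) = -0.0011, so φ₂ = -0.06°.
Δλ = atan2(sin θ sin δ cos φ₁, cos δ − sin φ₁ sin φ₂) = atan2(-0.0331, 0.9887) = -1.918°.
λ₂ = -159.360° − 1.918° = -161.28°.

-0.06°, -161.28°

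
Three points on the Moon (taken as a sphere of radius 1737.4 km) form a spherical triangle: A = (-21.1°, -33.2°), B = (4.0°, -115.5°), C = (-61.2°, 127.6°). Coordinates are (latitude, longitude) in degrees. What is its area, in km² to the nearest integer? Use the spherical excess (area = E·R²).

5606711 km²

Side lengths (central angles): a = 1.8531, b = 1.6800, c = 1.4710 rad; semiperimeter s = 2.5021.
By l'Huilier's theorem, tan(E/4) = √[tan(s/2) tan((s−a)/2) tan((s−b)/2) tan((s−c)/2)], giving spherical excess E = 1.8574 rad.
Area = E·R² = 1.8574 × (1737.4)² ≈ 5606711 km².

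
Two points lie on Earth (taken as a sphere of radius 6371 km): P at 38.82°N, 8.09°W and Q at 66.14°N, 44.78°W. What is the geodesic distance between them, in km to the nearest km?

3815 km

Let φ₁ = 0.6775 rad, φ₂ = 1.1544 rad, and Δλ = -0.6404 rad.
Haversine: a = sin²(Δφ/2) + cos φ₁ cos φ₂ sin²(Δλ/2) = 0.0558 + (0.7791)(0.4045)(0.0991) = 0.08699.
Central angle c = 2·arcsin(√a) = 0.59879 rad.
Distance = R·c = 6371 × 0.5988 ≈ 3815 km.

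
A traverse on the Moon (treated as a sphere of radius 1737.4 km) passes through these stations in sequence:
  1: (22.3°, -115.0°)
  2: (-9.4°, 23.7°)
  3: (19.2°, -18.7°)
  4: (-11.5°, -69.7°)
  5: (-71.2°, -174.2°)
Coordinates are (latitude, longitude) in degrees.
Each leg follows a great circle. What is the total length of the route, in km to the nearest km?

Leg 1→2: central angle 2.4154 rad, distance 4196.5 km.
Leg 2→3: central angle 0.8837 rad, distance 1535.3 km.
Leg 3→4: central angle 1.0277 rad, distance 1785.5 km.
Leg 4→5: central angle 1.4609 rad, distance 2538.2 km.
Total: 4196.5 + 1535.3 + 1785.5 + 2538.2 ≈ 10056 km.

10056 km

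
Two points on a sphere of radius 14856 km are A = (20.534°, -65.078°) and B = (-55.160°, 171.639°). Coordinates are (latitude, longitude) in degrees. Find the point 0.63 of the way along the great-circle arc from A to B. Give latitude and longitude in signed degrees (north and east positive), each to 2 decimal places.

The central angle between A and B is δ = 2.1913 rad.
With f = 0.63, the slerp weights are sin((1−f)δ)/sin δ = 0.8909 and sin(fδ)/sin δ = 1.2070.
Weighted sum of the unit vectors: (0.8909)·(0.3946,-0.8493,0.3508) + (1.2070)·(-0.5652,0.0831,-0.8208) = (-0.3306, -0.6564, -0.6781).
Converting back: φ = atan2(z, √(x²+y²)) = -42.70°, λ = atan2(y, x) = -116.74°.

-42.70°, -116.74°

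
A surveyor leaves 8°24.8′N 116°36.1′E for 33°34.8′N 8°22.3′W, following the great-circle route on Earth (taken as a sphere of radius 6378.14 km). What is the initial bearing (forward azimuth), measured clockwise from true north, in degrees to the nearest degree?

312°

With φ₁ = 0.1468, φ₂ = 0.5861, Δλ = -2.1812 rad, the forward-azimuth formula gives
θ = atan2( sin Δλ cos φ₂ , cos φ₁ sin φ₂ − sin φ₁ cos φ₂ cos Δλ ) = atan2(-0.6827, 0.6170) = -47.89°.
Adding 360° brings this into [0°, 360°): 312°.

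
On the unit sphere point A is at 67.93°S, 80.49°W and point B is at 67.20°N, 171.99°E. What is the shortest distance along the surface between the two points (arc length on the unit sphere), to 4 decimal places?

With latitudes φ₁ = -67.930°, φ₂ = 67.200° and longitude difference Δλ = -107.520°:
cos c = sin φ₁ sin φ₂ + cos φ₁ cos φ₂ cos Δλ = (-0.9267)(0.9219) + (0.3757)(0.3875)(-0.3010) = -0.89815,
so c = arccos(-0.89815) = 2.68633 rad.
On the unit sphere the arc length equals the central angle: 2.6863.

2.6863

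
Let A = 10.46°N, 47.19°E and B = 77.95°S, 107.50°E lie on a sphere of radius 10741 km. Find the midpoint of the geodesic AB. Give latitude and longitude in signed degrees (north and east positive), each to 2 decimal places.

Central angle δ = 1.6467 rad. Interpolating on the sphere with fraction f = 0.5:
P = [sin((1−f)δ)·A + sin(fδ)·B] / sin δ = 0.7356·A + 0.7356·B in Cartesian coordinates,
giving P = (0.4454, 0.6771, -0.5858), i.e. latitude -35.86°, longitude 56.66°.

-35.86°, 56.66°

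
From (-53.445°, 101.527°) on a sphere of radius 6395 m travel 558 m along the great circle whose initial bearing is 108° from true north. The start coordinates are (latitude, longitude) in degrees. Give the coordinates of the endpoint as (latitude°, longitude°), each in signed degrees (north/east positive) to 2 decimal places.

Angular distance δ = d/R = 558/6395 = 0.08726 rad; initial bearing θ = 1.8850 rad.
sin φ₂ = sin φ₁ cos δ + cos φ₁ sin δ cos θ = (-0.8033)(0.9962) + (0.5956)(0.0871)(-0.3090) = -0.8163, so φ₂ = -54.71°.
Δλ = atan2(sin θ sin δ cos φ₁, cos δ − sin φ₁ sin φ₂) = atan2(0.0494, 0.3405) = 8.249°.
λ₂ = 101.527° + 8.249° = 109.78°.

-54.71°, 109.78°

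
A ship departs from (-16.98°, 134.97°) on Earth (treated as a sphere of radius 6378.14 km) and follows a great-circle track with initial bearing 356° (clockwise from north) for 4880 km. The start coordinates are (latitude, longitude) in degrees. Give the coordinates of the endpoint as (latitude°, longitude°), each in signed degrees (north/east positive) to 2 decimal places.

26.75°, 131.87°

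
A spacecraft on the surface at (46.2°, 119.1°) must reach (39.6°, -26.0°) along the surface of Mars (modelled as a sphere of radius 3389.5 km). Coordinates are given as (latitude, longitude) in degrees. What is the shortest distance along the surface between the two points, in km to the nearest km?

Let φ₁ = 0.8063 rad, φ₂ = 0.6912 rad, and Δλ = -2.5325 rad.
cos c = sin φ₁ sin φ₂ + cos φ₁ cos φ₂ cos Δλ = (0.7218)(0.6374) + (0.6921)(0.7705)(-0.8202) = 0.02268,
so c = arccos(0.02268) = 1.54812 rad.
Distance = R·c = 3389.5 × 1.5481 ≈ 5247 km.

5247 km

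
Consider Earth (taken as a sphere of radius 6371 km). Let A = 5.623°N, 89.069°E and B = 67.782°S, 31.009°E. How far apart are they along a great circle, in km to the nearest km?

Let φ₁ = 0.0981 rad, φ₂ = -1.1830 rad, and Δλ = -1.0133 rad.
cos c = sin φ₁ sin φ₂ + cos φ₁ cos φ₂ cos Δλ = (0.0980)(-0.9258) + (0.9952)(0.3781)(0.5290) = 0.10837,
so c = arccos(0.10837) = 1.46221 rad.
Distance = R·c = 6371 × 1.4622 ≈ 9316 km.

9316 km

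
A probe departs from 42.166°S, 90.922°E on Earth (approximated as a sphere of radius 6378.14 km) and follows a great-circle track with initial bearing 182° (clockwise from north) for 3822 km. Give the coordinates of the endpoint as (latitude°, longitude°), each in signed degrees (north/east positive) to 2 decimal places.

-76.44°, 86.11°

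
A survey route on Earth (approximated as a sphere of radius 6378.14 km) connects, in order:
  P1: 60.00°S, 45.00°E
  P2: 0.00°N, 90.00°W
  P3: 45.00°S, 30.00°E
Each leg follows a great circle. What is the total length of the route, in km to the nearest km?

Leg P1→P2: central angle 1.9322 rad, distance 12323.6 km.
Leg P2→P3: central angle 1.9322 rad, distance 12323.6 km.
Total: 12323.6 + 12323.6 ≈ 24647 km.

24647 km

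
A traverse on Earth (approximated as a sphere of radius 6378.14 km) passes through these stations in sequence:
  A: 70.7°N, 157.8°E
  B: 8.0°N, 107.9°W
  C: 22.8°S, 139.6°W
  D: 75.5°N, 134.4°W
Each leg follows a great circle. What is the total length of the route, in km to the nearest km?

25152 km

Leg A→B: central angle 1.4638 rad, distance 9336.2 km.
Leg B→C: central angle 0.7630 rad, distance 4866.5 km.
Leg C→D: central angle 1.7166 rad, distance 10948.8 km.
Total: 9336.2 + 4866.5 + 10948.8 ≈ 25152 km.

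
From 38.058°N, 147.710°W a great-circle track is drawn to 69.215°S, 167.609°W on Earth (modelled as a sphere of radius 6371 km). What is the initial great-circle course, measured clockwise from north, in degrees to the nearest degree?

With φ₁ = 0.6642, φ₂ = -1.2080, Δλ = -0.3473 rad, the forward-azimuth formula gives
θ = atan2( sin Δλ cos φ₂ , cos φ₁ sin φ₂ − sin φ₁ cos φ₂ cos Δλ ) = atan2(-0.1208, -0.9418) = -172.69°.
Adding 360° brings this into [0°, 360°): 187°.

187°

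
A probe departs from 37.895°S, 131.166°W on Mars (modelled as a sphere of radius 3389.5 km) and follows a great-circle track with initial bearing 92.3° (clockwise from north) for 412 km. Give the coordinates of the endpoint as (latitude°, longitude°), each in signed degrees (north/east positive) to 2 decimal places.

-37.84°, -122.34°

Angular distance δ = d/R = 412/3389.5 = 0.12155 rad; initial bearing θ = 1.6109 rad.
sin φ₂ = sin φ₁ cos δ + cos φ₁ sin δ cos θ = (-0.6142)(0.9926) + (0.7891)(0.1213)(-0.0401) = -0.6135, so φ₂ = -37.84°.
Δλ = atan2(sin θ sin δ cos φ₁, cos δ − sin φ₁ sin φ₂) = atan2(0.0956, 0.6158) = 8.825°.
λ₂ = -131.166° + 8.825° = -122.34°.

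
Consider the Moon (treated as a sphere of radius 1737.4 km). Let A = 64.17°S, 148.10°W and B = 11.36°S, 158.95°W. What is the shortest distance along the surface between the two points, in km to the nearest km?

1618 km

Let φ₁ = -1.1200 rad, φ₂ = -0.1983 rad, and Δλ = -0.1894 rad.
cos c = sin φ₁ sin φ₂ + cos φ₁ cos φ₂ cos Δλ = (-0.9001)(-0.1970) + (0.4357)(0.9804)(0.9821) = 0.59682,
so c = arccos(0.59682) = 0.93126 rad.
Distance = R·c = 1737.4 × 0.9313 ≈ 1618 km.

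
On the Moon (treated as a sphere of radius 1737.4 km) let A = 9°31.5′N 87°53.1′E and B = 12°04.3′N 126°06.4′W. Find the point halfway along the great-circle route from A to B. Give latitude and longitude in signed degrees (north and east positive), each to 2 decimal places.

33.12°, 160.09°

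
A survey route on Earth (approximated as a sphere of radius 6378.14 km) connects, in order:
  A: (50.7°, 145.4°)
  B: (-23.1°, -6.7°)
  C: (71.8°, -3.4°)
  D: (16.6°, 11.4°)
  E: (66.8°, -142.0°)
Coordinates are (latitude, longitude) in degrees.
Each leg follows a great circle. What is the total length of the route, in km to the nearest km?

Leg A→B: central angle 2.5296 rad, distance 16133.9 km.
Leg B→C: central angle 1.6568 rad, distance 10567.3 km.
Leg C→D: central angle 0.9755 rad, distance 6221.7 km.
Leg D→E: central angle 1.6458 rad, distance 10497.4 km.
Total: 16133.9 + 10567.3 + 6221.7 + 10497.4 ≈ 43420 km.

43420 km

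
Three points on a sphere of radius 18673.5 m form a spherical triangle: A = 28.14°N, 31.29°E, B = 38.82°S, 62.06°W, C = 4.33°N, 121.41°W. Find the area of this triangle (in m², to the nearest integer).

811619786 m²

Side lengths (central angles): a = 1.2146, b = 2.4124, c = 1.9132 rad; semiperimeter s = 2.7701.
By l'Huilier's theorem, tan(E/4) = √[tan(s/2) tan((s−a)/2) tan((s−b)/2) tan((s−c)/2)], giving spherical excess E = 2.3276 rad.
Area = E·R² = 2.3276 × (18673.5)² ≈ 811619786 m².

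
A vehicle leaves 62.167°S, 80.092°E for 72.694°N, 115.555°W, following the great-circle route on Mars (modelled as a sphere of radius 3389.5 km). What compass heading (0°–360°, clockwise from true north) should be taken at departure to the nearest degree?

Δλ = 164.353° = 2.8685 rad.
y = sin Δλ · cos φ₂ = (0.2697)(0.2975) = 0.0802
x = cos φ₁ sin φ₂ − sin φ₁ cos φ₂ cos Δλ = (0.4669)(0.9547) − (-0.8843)(0.2975)(-0.9629) = 0.1924
θ = atan2(y, x) = 22.63°, so the bearing is 23°.

23°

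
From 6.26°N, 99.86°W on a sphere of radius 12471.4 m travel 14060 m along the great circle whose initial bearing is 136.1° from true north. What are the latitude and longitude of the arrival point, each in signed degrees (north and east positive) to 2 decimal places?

-36.88°, -48.32°

Angular distance δ = d/R = 14060/12471.4 = 1.12738 rad; initial bearing θ = 2.3754 rad.
sin φ₂ = sin φ₁ cos δ + cos φ₁ sin δ cos θ = (0.1090)(0.4290) + (0.9940)(0.9033)(-0.7206) = -0.6002, so φ₂ = -36.88°.
Δλ = atan2(sin θ sin δ cos φ₁, cos δ − sin φ₁ sin φ₂) = atan2(0.6226, 0.4945) = 51.543°.
λ₂ = -99.860° + 51.543° = -48.32°.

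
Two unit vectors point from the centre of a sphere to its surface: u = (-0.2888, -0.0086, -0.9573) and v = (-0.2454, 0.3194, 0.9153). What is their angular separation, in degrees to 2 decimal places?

u·v = -0.8081; |u| = 1.0000, |v| = 1.0000.
cos θ = (u·v)/(|u||v|) = -0.8081, so θ = 143.91°.

143.91°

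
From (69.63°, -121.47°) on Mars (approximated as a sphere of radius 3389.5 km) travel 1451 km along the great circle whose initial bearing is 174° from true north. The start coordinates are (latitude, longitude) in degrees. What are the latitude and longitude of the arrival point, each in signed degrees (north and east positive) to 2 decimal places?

Angular distance δ = d/R = 1451/3389.5 = 0.42809 rad; initial bearing θ = 3.0369 rad.
sin φ₂ = sin φ₁ cos δ + cos φ₁ sin δ cos θ = (0.9375)(0.9098) + (0.3481)(0.4151)(-0.9945) = 0.7092, so φ₂ = 45.17°.
Δλ = atan2(sin θ sin δ cos φ₁, cos δ − sin φ₁ sin φ₂) = atan2(0.0151, 0.2449) = 3.529°.
λ₂ = -121.470° + 3.529° = -117.94°.

45.17°, -117.94°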